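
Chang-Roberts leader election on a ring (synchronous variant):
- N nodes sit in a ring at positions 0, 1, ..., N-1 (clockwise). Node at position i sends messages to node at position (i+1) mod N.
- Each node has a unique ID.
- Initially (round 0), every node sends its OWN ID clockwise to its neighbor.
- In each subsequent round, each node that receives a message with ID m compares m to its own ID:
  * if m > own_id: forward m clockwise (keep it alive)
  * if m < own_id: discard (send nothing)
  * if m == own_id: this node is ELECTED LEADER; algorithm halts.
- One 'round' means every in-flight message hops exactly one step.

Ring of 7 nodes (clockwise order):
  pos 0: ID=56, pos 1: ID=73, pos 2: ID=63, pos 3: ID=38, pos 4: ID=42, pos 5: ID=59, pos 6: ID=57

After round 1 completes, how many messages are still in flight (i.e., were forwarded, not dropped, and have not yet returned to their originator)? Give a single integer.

Answer: 4

Derivation:
Round 1: pos1(id73) recv 56: drop; pos2(id63) recv 73: fwd; pos3(id38) recv 63: fwd; pos4(id42) recv 38: drop; pos5(id59) recv 42: drop; pos6(id57) recv 59: fwd; pos0(id56) recv 57: fwd
After round 1: 4 messages still in flight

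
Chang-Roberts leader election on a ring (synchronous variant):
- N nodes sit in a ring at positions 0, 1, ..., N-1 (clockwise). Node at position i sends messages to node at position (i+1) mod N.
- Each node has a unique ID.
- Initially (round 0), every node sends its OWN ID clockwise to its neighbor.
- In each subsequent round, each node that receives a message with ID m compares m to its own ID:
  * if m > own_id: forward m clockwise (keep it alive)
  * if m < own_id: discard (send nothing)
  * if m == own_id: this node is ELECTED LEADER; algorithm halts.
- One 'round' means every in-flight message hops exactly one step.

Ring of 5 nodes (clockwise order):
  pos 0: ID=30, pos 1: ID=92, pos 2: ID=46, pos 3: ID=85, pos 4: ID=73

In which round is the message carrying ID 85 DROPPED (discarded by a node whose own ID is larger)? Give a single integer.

Answer: 3

Derivation:
Round 1: pos1(id92) recv 30: drop; pos2(id46) recv 92: fwd; pos3(id85) recv 46: drop; pos4(id73) recv 85: fwd; pos0(id30) recv 73: fwd
Round 2: pos3(id85) recv 92: fwd; pos0(id30) recv 85: fwd; pos1(id92) recv 73: drop
Round 3: pos4(id73) recv 92: fwd; pos1(id92) recv 85: drop
Round 4: pos0(id30) recv 92: fwd
Round 5: pos1(id92) recv 92: ELECTED
Message ID 85 originates at pos 3; dropped at pos 1 in round 3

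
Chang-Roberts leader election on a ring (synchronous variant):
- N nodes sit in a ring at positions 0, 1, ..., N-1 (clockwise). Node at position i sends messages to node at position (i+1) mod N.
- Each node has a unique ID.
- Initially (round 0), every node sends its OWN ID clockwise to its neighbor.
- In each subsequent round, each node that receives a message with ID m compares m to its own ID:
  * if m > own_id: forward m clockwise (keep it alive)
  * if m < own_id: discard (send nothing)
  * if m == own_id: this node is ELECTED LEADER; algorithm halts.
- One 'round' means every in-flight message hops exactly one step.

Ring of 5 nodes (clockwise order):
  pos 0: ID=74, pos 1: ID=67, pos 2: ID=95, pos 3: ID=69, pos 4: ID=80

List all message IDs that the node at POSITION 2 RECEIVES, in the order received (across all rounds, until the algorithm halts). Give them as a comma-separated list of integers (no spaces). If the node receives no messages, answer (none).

Round 1: pos1(id67) recv 74: fwd; pos2(id95) recv 67: drop; pos3(id69) recv 95: fwd; pos4(id80) recv 69: drop; pos0(id74) recv 80: fwd
Round 2: pos2(id95) recv 74: drop; pos4(id80) recv 95: fwd; pos1(id67) recv 80: fwd
Round 3: pos0(id74) recv 95: fwd; pos2(id95) recv 80: drop
Round 4: pos1(id67) recv 95: fwd
Round 5: pos2(id95) recv 95: ELECTED

Answer: 67,74,80,95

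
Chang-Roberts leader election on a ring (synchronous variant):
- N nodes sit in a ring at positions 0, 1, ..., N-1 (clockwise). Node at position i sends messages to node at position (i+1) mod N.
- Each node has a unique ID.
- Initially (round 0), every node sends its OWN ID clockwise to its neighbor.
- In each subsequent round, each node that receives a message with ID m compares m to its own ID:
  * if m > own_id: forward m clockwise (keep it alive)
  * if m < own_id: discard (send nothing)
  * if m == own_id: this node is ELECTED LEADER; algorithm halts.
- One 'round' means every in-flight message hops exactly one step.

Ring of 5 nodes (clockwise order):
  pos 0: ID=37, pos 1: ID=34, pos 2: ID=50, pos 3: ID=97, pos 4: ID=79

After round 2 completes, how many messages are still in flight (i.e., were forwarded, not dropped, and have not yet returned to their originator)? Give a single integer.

Answer: 2

Derivation:
Round 1: pos1(id34) recv 37: fwd; pos2(id50) recv 34: drop; pos3(id97) recv 50: drop; pos4(id79) recv 97: fwd; pos0(id37) recv 79: fwd
Round 2: pos2(id50) recv 37: drop; pos0(id37) recv 97: fwd; pos1(id34) recv 79: fwd
After round 2: 2 messages still in flight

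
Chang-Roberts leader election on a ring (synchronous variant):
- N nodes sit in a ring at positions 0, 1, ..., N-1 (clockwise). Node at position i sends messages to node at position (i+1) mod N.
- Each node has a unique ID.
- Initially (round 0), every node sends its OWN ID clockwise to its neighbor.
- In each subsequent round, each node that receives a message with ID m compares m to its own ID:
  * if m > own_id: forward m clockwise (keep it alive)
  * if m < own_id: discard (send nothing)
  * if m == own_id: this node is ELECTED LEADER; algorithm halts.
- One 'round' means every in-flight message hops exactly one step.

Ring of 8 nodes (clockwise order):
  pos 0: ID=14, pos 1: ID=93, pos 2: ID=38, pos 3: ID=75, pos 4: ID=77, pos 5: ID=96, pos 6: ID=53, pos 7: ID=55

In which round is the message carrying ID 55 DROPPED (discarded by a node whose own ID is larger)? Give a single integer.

Answer: 2

Derivation:
Round 1: pos1(id93) recv 14: drop; pos2(id38) recv 93: fwd; pos3(id75) recv 38: drop; pos4(id77) recv 75: drop; pos5(id96) recv 77: drop; pos6(id53) recv 96: fwd; pos7(id55) recv 53: drop; pos0(id14) recv 55: fwd
Round 2: pos3(id75) recv 93: fwd; pos7(id55) recv 96: fwd; pos1(id93) recv 55: drop
Round 3: pos4(id77) recv 93: fwd; pos0(id14) recv 96: fwd
Round 4: pos5(id96) recv 93: drop; pos1(id93) recv 96: fwd
Round 5: pos2(id38) recv 96: fwd
Round 6: pos3(id75) recv 96: fwd
Round 7: pos4(id77) recv 96: fwd
Round 8: pos5(id96) recv 96: ELECTED
Message ID 55 originates at pos 7; dropped at pos 1 in round 2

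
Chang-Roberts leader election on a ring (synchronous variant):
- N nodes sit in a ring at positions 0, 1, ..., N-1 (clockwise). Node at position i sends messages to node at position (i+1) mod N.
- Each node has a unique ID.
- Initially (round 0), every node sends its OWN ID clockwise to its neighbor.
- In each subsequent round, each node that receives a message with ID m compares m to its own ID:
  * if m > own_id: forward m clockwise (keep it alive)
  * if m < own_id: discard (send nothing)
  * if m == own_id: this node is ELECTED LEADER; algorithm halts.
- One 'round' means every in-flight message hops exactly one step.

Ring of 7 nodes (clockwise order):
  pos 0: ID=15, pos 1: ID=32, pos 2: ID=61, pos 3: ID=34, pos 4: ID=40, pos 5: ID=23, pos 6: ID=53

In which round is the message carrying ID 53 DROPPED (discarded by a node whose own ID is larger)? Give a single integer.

Answer: 3

Derivation:
Round 1: pos1(id32) recv 15: drop; pos2(id61) recv 32: drop; pos3(id34) recv 61: fwd; pos4(id40) recv 34: drop; pos5(id23) recv 40: fwd; pos6(id53) recv 23: drop; pos0(id15) recv 53: fwd
Round 2: pos4(id40) recv 61: fwd; pos6(id53) recv 40: drop; pos1(id32) recv 53: fwd
Round 3: pos5(id23) recv 61: fwd; pos2(id61) recv 53: drop
Round 4: pos6(id53) recv 61: fwd
Round 5: pos0(id15) recv 61: fwd
Round 6: pos1(id32) recv 61: fwd
Round 7: pos2(id61) recv 61: ELECTED
Message ID 53 originates at pos 6; dropped at pos 2 in round 3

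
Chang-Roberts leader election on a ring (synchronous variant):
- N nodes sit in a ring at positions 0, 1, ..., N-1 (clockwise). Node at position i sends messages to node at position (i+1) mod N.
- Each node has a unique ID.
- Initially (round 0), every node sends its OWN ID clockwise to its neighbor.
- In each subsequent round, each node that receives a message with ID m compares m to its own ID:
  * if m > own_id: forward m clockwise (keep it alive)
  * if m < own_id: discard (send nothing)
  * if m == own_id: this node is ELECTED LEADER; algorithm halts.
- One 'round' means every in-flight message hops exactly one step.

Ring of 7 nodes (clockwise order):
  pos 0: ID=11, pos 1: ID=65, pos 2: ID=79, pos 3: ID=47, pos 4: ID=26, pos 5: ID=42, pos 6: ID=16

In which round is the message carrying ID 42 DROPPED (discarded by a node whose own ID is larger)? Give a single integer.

Round 1: pos1(id65) recv 11: drop; pos2(id79) recv 65: drop; pos3(id47) recv 79: fwd; pos4(id26) recv 47: fwd; pos5(id42) recv 26: drop; pos6(id16) recv 42: fwd; pos0(id11) recv 16: fwd
Round 2: pos4(id26) recv 79: fwd; pos5(id42) recv 47: fwd; pos0(id11) recv 42: fwd; pos1(id65) recv 16: drop
Round 3: pos5(id42) recv 79: fwd; pos6(id16) recv 47: fwd; pos1(id65) recv 42: drop
Round 4: pos6(id16) recv 79: fwd; pos0(id11) recv 47: fwd
Round 5: pos0(id11) recv 79: fwd; pos1(id65) recv 47: drop
Round 6: pos1(id65) recv 79: fwd
Round 7: pos2(id79) recv 79: ELECTED
Message ID 42 originates at pos 5; dropped at pos 1 in round 3

Answer: 3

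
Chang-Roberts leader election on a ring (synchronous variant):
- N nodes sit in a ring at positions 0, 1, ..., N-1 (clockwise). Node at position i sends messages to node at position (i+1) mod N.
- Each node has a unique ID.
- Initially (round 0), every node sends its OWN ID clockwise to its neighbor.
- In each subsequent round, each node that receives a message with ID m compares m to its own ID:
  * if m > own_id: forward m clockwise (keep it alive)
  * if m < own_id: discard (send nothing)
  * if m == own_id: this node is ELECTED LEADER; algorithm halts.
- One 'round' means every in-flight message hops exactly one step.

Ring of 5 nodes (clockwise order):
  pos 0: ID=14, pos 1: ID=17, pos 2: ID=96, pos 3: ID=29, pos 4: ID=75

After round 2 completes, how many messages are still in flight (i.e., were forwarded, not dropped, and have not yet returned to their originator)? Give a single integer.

Round 1: pos1(id17) recv 14: drop; pos2(id96) recv 17: drop; pos3(id29) recv 96: fwd; pos4(id75) recv 29: drop; pos0(id14) recv 75: fwd
Round 2: pos4(id75) recv 96: fwd; pos1(id17) recv 75: fwd
After round 2: 2 messages still in flight

Answer: 2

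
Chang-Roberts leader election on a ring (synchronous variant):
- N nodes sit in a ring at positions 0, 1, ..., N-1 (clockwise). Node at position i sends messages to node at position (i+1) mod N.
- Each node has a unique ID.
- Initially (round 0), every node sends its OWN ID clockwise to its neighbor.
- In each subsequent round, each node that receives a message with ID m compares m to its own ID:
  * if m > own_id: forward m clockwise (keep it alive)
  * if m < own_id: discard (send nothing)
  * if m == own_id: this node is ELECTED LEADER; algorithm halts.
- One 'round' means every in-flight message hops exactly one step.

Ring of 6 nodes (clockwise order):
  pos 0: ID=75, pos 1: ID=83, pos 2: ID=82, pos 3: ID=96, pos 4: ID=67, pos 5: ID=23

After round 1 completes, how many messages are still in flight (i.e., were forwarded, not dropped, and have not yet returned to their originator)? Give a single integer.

Answer: 3

Derivation:
Round 1: pos1(id83) recv 75: drop; pos2(id82) recv 83: fwd; pos3(id96) recv 82: drop; pos4(id67) recv 96: fwd; pos5(id23) recv 67: fwd; pos0(id75) recv 23: drop
After round 1: 3 messages still in flight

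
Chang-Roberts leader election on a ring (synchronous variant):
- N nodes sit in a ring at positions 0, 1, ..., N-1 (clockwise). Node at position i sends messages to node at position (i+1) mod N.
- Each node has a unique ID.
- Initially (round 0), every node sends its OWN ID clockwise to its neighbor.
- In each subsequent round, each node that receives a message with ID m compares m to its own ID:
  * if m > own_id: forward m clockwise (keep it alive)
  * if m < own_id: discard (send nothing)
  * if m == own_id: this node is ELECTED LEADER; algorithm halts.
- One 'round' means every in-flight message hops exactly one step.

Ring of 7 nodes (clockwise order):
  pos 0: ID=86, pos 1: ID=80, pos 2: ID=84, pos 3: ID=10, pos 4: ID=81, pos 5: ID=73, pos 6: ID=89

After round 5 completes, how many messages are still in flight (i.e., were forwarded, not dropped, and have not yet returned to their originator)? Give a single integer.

Answer: 2

Derivation:
Round 1: pos1(id80) recv 86: fwd; pos2(id84) recv 80: drop; pos3(id10) recv 84: fwd; pos4(id81) recv 10: drop; pos5(id73) recv 81: fwd; pos6(id89) recv 73: drop; pos0(id86) recv 89: fwd
Round 2: pos2(id84) recv 86: fwd; pos4(id81) recv 84: fwd; pos6(id89) recv 81: drop; pos1(id80) recv 89: fwd
Round 3: pos3(id10) recv 86: fwd; pos5(id73) recv 84: fwd; pos2(id84) recv 89: fwd
Round 4: pos4(id81) recv 86: fwd; pos6(id89) recv 84: drop; pos3(id10) recv 89: fwd
Round 5: pos5(id73) recv 86: fwd; pos4(id81) recv 89: fwd
After round 5: 2 messages still in flight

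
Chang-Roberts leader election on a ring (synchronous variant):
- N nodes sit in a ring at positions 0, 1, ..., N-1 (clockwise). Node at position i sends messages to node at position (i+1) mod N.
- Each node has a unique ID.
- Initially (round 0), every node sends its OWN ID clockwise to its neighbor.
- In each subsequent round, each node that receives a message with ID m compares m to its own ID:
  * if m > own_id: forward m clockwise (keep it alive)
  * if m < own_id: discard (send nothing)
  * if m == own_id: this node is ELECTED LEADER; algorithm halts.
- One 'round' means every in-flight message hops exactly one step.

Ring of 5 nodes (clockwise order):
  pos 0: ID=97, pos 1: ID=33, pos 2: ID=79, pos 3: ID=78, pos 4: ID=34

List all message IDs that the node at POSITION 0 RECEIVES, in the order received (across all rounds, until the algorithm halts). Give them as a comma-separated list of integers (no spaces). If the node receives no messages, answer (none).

Round 1: pos1(id33) recv 97: fwd; pos2(id79) recv 33: drop; pos3(id78) recv 79: fwd; pos4(id34) recv 78: fwd; pos0(id97) recv 34: drop
Round 2: pos2(id79) recv 97: fwd; pos4(id34) recv 79: fwd; pos0(id97) recv 78: drop
Round 3: pos3(id78) recv 97: fwd; pos0(id97) recv 79: drop
Round 4: pos4(id34) recv 97: fwd
Round 5: pos0(id97) recv 97: ELECTED

Answer: 34,78,79,97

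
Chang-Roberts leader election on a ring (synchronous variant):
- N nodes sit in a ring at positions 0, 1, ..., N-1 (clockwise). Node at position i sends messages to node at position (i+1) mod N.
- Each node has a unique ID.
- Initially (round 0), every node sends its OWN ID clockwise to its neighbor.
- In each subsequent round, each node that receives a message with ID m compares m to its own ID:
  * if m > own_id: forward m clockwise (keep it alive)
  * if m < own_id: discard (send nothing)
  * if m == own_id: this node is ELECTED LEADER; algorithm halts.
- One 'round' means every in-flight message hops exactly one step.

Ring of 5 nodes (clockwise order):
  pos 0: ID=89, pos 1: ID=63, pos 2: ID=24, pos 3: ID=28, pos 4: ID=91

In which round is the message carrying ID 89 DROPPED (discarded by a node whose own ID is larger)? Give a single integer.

Round 1: pos1(id63) recv 89: fwd; pos2(id24) recv 63: fwd; pos3(id28) recv 24: drop; pos4(id91) recv 28: drop; pos0(id89) recv 91: fwd
Round 2: pos2(id24) recv 89: fwd; pos3(id28) recv 63: fwd; pos1(id63) recv 91: fwd
Round 3: pos3(id28) recv 89: fwd; pos4(id91) recv 63: drop; pos2(id24) recv 91: fwd
Round 4: pos4(id91) recv 89: drop; pos3(id28) recv 91: fwd
Round 5: pos4(id91) recv 91: ELECTED
Message ID 89 originates at pos 0; dropped at pos 4 in round 4

Answer: 4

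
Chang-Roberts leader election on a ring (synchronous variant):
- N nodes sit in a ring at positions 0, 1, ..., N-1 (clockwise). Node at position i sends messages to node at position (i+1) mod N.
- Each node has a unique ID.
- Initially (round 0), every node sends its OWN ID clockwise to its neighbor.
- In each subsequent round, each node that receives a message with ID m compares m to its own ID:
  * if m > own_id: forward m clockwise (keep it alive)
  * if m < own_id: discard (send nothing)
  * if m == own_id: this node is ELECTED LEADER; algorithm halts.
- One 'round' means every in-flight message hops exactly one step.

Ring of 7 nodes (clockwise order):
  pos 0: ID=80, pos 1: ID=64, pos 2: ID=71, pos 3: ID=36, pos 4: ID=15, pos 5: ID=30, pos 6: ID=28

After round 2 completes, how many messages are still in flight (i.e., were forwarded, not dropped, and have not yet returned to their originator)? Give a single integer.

Answer: 3

Derivation:
Round 1: pos1(id64) recv 80: fwd; pos2(id71) recv 64: drop; pos3(id36) recv 71: fwd; pos4(id15) recv 36: fwd; pos5(id30) recv 15: drop; pos6(id28) recv 30: fwd; pos0(id80) recv 28: drop
Round 2: pos2(id71) recv 80: fwd; pos4(id15) recv 71: fwd; pos5(id30) recv 36: fwd; pos0(id80) recv 30: drop
After round 2: 3 messages still in flight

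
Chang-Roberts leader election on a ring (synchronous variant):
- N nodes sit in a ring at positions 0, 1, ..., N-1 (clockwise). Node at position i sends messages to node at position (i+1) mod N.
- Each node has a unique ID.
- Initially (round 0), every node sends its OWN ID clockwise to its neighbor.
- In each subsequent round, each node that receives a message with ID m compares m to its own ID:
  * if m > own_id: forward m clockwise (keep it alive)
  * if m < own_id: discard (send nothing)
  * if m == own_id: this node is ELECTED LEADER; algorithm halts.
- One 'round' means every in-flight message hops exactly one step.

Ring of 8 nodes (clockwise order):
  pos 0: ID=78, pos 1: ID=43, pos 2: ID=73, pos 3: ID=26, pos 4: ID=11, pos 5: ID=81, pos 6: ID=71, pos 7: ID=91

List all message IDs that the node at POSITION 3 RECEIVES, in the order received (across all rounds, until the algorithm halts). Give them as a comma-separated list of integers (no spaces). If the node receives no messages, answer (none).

Round 1: pos1(id43) recv 78: fwd; pos2(id73) recv 43: drop; pos3(id26) recv 73: fwd; pos4(id11) recv 26: fwd; pos5(id81) recv 11: drop; pos6(id71) recv 81: fwd; pos7(id91) recv 71: drop; pos0(id78) recv 91: fwd
Round 2: pos2(id73) recv 78: fwd; pos4(id11) recv 73: fwd; pos5(id81) recv 26: drop; pos7(id91) recv 81: drop; pos1(id43) recv 91: fwd
Round 3: pos3(id26) recv 78: fwd; pos5(id81) recv 73: drop; pos2(id73) recv 91: fwd
Round 4: pos4(id11) recv 78: fwd; pos3(id26) recv 91: fwd
Round 5: pos5(id81) recv 78: drop; pos4(id11) recv 91: fwd
Round 6: pos5(id81) recv 91: fwd
Round 7: pos6(id71) recv 91: fwd
Round 8: pos7(id91) recv 91: ELECTED

Answer: 73,78,91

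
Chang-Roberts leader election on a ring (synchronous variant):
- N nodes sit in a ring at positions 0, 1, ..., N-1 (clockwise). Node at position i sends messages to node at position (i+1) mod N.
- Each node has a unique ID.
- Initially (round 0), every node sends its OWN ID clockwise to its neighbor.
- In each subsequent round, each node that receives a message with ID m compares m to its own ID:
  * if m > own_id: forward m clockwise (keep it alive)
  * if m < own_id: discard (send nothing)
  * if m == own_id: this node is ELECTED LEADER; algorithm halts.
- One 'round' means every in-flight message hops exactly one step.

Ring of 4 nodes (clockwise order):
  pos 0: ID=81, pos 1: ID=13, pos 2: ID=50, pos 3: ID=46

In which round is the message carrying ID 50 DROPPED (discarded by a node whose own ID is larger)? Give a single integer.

Round 1: pos1(id13) recv 81: fwd; pos2(id50) recv 13: drop; pos3(id46) recv 50: fwd; pos0(id81) recv 46: drop
Round 2: pos2(id50) recv 81: fwd; pos0(id81) recv 50: drop
Round 3: pos3(id46) recv 81: fwd
Round 4: pos0(id81) recv 81: ELECTED
Message ID 50 originates at pos 2; dropped at pos 0 in round 2

Answer: 2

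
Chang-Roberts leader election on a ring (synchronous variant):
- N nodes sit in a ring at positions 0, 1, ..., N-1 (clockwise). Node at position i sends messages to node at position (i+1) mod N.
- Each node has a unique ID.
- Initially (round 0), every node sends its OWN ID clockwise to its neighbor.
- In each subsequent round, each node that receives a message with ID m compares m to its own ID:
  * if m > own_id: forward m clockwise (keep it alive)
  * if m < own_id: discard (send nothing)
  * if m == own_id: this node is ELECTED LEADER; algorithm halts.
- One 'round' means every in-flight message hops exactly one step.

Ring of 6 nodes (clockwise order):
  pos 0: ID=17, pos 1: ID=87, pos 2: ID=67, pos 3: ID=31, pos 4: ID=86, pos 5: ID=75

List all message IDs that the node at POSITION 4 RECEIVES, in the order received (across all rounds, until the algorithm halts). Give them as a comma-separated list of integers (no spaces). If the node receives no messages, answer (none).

Round 1: pos1(id87) recv 17: drop; pos2(id67) recv 87: fwd; pos3(id31) recv 67: fwd; pos4(id86) recv 31: drop; pos5(id75) recv 86: fwd; pos0(id17) recv 75: fwd
Round 2: pos3(id31) recv 87: fwd; pos4(id86) recv 67: drop; pos0(id17) recv 86: fwd; pos1(id87) recv 75: drop
Round 3: pos4(id86) recv 87: fwd; pos1(id87) recv 86: drop
Round 4: pos5(id75) recv 87: fwd
Round 5: pos0(id17) recv 87: fwd
Round 6: pos1(id87) recv 87: ELECTED

Answer: 31,67,87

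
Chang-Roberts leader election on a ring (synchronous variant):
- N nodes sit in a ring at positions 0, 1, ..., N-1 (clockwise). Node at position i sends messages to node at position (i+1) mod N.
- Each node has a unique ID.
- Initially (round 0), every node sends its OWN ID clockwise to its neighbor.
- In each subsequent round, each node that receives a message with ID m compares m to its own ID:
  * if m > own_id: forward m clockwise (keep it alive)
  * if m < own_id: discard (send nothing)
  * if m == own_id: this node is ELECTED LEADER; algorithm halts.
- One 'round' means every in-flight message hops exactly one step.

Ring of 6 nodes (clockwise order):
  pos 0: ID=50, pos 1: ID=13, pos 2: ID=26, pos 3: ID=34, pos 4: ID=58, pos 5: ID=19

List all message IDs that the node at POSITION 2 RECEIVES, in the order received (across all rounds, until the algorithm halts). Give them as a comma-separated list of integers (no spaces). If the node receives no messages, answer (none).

Round 1: pos1(id13) recv 50: fwd; pos2(id26) recv 13: drop; pos3(id34) recv 26: drop; pos4(id58) recv 34: drop; pos5(id19) recv 58: fwd; pos0(id50) recv 19: drop
Round 2: pos2(id26) recv 50: fwd; pos0(id50) recv 58: fwd
Round 3: pos3(id34) recv 50: fwd; pos1(id13) recv 58: fwd
Round 4: pos4(id58) recv 50: drop; pos2(id26) recv 58: fwd
Round 5: pos3(id34) recv 58: fwd
Round 6: pos4(id58) recv 58: ELECTED

Answer: 13,50,58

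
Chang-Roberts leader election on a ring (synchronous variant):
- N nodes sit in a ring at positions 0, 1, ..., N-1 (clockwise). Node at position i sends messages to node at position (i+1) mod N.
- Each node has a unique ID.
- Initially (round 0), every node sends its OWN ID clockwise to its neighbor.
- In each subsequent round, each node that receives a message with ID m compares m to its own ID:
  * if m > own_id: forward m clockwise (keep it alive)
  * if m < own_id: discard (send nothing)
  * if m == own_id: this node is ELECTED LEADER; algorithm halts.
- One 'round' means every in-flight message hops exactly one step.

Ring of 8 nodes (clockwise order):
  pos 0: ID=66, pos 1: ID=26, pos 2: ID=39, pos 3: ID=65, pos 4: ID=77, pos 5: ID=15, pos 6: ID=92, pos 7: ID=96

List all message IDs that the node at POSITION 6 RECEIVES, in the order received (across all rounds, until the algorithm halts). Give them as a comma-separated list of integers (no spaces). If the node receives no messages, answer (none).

Round 1: pos1(id26) recv 66: fwd; pos2(id39) recv 26: drop; pos3(id65) recv 39: drop; pos4(id77) recv 65: drop; pos5(id15) recv 77: fwd; pos6(id92) recv 15: drop; pos7(id96) recv 92: drop; pos0(id66) recv 96: fwd
Round 2: pos2(id39) recv 66: fwd; pos6(id92) recv 77: drop; pos1(id26) recv 96: fwd
Round 3: pos3(id65) recv 66: fwd; pos2(id39) recv 96: fwd
Round 4: pos4(id77) recv 66: drop; pos3(id65) recv 96: fwd
Round 5: pos4(id77) recv 96: fwd
Round 6: pos5(id15) recv 96: fwd
Round 7: pos6(id92) recv 96: fwd
Round 8: pos7(id96) recv 96: ELECTED

Answer: 15,77,96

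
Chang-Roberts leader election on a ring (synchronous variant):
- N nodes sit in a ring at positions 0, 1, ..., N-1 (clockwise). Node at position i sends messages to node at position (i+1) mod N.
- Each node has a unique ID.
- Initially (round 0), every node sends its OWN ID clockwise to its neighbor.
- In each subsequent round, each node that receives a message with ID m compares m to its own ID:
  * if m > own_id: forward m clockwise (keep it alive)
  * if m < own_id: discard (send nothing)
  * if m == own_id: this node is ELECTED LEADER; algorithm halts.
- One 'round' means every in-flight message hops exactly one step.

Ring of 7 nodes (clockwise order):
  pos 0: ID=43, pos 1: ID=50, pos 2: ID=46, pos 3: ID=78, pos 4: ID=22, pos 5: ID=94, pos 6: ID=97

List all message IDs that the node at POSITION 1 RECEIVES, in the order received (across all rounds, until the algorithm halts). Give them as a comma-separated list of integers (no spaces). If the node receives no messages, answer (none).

Answer: 43,97

Derivation:
Round 1: pos1(id50) recv 43: drop; pos2(id46) recv 50: fwd; pos3(id78) recv 46: drop; pos4(id22) recv 78: fwd; pos5(id94) recv 22: drop; pos6(id97) recv 94: drop; pos0(id43) recv 97: fwd
Round 2: pos3(id78) recv 50: drop; pos5(id94) recv 78: drop; pos1(id50) recv 97: fwd
Round 3: pos2(id46) recv 97: fwd
Round 4: pos3(id78) recv 97: fwd
Round 5: pos4(id22) recv 97: fwd
Round 6: pos5(id94) recv 97: fwd
Round 7: pos6(id97) recv 97: ELECTED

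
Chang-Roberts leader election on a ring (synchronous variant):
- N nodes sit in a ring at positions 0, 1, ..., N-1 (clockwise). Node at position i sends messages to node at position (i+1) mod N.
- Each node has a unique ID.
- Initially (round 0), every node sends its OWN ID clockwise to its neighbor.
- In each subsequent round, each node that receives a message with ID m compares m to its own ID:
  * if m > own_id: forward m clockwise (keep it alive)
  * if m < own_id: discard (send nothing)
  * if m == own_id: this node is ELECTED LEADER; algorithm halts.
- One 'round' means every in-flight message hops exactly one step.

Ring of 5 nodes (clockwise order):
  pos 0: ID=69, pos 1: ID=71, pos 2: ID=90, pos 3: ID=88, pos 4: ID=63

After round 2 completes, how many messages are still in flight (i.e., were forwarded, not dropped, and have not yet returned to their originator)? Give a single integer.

Answer: 2

Derivation:
Round 1: pos1(id71) recv 69: drop; pos2(id90) recv 71: drop; pos3(id88) recv 90: fwd; pos4(id63) recv 88: fwd; pos0(id69) recv 63: drop
Round 2: pos4(id63) recv 90: fwd; pos0(id69) recv 88: fwd
After round 2: 2 messages still in flight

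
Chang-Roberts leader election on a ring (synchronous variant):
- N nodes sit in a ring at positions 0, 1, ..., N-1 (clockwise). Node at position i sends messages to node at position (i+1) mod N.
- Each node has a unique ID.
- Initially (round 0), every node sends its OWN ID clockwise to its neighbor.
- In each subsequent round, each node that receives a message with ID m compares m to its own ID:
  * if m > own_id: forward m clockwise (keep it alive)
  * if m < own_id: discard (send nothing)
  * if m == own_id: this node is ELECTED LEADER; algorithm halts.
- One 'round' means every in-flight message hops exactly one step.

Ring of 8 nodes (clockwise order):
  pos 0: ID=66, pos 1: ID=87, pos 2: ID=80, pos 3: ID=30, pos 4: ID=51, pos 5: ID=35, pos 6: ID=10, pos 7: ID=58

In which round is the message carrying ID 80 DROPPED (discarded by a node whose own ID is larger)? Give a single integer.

Round 1: pos1(id87) recv 66: drop; pos2(id80) recv 87: fwd; pos3(id30) recv 80: fwd; pos4(id51) recv 30: drop; pos5(id35) recv 51: fwd; pos6(id10) recv 35: fwd; pos7(id58) recv 10: drop; pos0(id66) recv 58: drop
Round 2: pos3(id30) recv 87: fwd; pos4(id51) recv 80: fwd; pos6(id10) recv 51: fwd; pos7(id58) recv 35: drop
Round 3: pos4(id51) recv 87: fwd; pos5(id35) recv 80: fwd; pos7(id58) recv 51: drop
Round 4: pos5(id35) recv 87: fwd; pos6(id10) recv 80: fwd
Round 5: pos6(id10) recv 87: fwd; pos7(id58) recv 80: fwd
Round 6: pos7(id58) recv 87: fwd; pos0(id66) recv 80: fwd
Round 7: pos0(id66) recv 87: fwd; pos1(id87) recv 80: drop
Round 8: pos1(id87) recv 87: ELECTED
Message ID 80 originates at pos 2; dropped at pos 1 in round 7

Answer: 7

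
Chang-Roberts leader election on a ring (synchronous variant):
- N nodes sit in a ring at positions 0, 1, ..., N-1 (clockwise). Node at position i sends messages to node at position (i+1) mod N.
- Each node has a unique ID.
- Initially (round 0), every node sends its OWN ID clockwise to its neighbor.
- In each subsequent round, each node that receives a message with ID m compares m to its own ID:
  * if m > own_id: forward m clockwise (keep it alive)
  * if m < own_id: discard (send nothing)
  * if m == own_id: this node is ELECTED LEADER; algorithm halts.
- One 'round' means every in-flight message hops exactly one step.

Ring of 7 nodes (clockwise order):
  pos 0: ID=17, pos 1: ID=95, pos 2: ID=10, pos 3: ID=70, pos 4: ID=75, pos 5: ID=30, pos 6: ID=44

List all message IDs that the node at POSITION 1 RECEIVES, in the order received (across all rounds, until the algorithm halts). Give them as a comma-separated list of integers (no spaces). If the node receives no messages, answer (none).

Round 1: pos1(id95) recv 17: drop; pos2(id10) recv 95: fwd; pos3(id70) recv 10: drop; pos4(id75) recv 70: drop; pos5(id30) recv 75: fwd; pos6(id44) recv 30: drop; pos0(id17) recv 44: fwd
Round 2: pos3(id70) recv 95: fwd; pos6(id44) recv 75: fwd; pos1(id95) recv 44: drop
Round 3: pos4(id75) recv 95: fwd; pos0(id17) recv 75: fwd
Round 4: pos5(id30) recv 95: fwd; pos1(id95) recv 75: drop
Round 5: pos6(id44) recv 95: fwd
Round 6: pos0(id17) recv 95: fwd
Round 7: pos1(id95) recv 95: ELECTED

Answer: 17,44,75,95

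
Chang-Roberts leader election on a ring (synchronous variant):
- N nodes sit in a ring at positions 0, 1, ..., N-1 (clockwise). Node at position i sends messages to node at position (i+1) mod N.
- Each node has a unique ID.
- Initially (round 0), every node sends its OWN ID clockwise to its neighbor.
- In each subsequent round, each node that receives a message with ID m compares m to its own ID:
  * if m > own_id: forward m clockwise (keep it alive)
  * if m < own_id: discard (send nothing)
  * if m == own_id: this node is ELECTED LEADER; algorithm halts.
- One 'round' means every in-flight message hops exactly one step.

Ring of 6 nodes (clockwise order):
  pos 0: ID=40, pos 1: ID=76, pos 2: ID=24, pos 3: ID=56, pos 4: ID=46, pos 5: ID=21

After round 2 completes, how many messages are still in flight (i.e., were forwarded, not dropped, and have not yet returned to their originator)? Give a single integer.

Round 1: pos1(id76) recv 40: drop; pos2(id24) recv 76: fwd; pos3(id56) recv 24: drop; pos4(id46) recv 56: fwd; pos5(id21) recv 46: fwd; pos0(id40) recv 21: drop
Round 2: pos3(id56) recv 76: fwd; pos5(id21) recv 56: fwd; pos0(id40) recv 46: fwd
After round 2: 3 messages still in flight

Answer: 3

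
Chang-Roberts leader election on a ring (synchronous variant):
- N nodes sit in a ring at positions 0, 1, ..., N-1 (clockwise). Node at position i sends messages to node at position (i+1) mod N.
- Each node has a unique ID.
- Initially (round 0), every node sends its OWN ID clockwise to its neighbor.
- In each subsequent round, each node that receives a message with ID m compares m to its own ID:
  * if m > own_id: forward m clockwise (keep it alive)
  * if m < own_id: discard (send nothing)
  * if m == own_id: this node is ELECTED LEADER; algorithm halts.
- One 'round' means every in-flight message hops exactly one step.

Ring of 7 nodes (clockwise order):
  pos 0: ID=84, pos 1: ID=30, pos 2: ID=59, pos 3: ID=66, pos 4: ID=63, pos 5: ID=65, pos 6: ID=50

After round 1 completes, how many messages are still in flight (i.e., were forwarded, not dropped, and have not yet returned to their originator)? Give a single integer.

Answer: 3

Derivation:
Round 1: pos1(id30) recv 84: fwd; pos2(id59) recv 30: drop; pos3(id66) recv 59: drop; pos4(id63) recv 66: fwd; pos5(id65) recv 63: drop; pos6(id50) recv 65: fwd; pos0(id84) recv 50: drop
After round 1: 3 messages still in flight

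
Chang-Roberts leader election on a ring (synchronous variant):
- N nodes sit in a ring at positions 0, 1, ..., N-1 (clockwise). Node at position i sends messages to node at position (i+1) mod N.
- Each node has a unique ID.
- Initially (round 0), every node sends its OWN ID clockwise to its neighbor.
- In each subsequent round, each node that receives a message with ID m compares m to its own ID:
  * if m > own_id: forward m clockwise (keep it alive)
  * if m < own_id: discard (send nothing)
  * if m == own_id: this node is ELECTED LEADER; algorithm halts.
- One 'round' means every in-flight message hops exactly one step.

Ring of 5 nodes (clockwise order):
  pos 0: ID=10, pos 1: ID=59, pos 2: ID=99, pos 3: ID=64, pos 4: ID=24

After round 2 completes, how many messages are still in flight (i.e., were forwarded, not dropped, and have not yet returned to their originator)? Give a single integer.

Answer: 2

Derivation:
Round 1: pos1(id59) recv 10: drop; pos2(id99) recv 59: drop; pos3(id64) recv 99: fwd; pos4(id24) recv 64: fwd; pos0(id10) recv 24: fwd
Round 2: pos4(id24) recv 99: fwd; pos0(id10) recv 64: fwd; pos1(id59) recv 24: drop
After round 2: 2 messages still in flight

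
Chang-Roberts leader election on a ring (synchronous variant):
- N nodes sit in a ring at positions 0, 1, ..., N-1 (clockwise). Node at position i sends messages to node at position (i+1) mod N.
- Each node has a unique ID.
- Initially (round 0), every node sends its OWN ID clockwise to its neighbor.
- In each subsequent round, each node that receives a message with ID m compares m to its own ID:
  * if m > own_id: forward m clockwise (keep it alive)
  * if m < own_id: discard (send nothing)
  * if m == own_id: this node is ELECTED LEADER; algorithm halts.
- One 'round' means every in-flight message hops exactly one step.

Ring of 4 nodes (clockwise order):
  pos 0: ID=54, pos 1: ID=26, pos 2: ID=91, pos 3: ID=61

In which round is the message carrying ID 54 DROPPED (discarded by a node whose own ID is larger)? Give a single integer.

Answer: 2

Derivation:
Round 1: pos1(id26) recv 54: fwd; pos2(id91) recv 26: drop; pos3(id61) recv 91: fwd; pos0(id54) recv 61: fwd
Round 2: pos2(id91) recv 54: drop; pos0(id54) recv 91: fwd; pos1(id26) recv 61: fwd
Round 3: pos1(id26) recv 91: fwd; pos2(id91) recv 61: drop
Round 4: pos2(id91) recv 91: ELECTED
Message ID 54 originates at pos 0; dropped at pos 2 in round 2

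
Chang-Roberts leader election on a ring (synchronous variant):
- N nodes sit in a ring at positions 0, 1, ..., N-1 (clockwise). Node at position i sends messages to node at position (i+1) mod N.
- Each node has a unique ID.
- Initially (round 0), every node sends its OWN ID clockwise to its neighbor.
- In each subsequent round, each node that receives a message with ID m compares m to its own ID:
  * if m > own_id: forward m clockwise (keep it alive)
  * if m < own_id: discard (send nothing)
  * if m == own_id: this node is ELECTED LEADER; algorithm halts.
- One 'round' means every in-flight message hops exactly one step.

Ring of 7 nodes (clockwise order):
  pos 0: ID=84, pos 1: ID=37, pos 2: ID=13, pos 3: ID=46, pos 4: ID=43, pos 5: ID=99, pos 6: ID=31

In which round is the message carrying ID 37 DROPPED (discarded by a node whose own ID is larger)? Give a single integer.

Answer: 2

Derivation:
Round 1: pos1(id37) recv 84: fwd; pos2(id13) recv 37: fwd; pos3(id46) recv 13: drop; pos4(id43) recv 46: fwd; pos5(id99) recv 43: drop; pos6(id31) recv 99: fwd; pos0(id84) recv 31: drop
Round 2: pos2(id13) recv 84: fwd; pos3(id46) recv 37: drop; pos5(id99) recv 46: drop; pos0(id84) recv 99: fwd
Round 3: pos3(id46) recv 84: fwd; pos1(id37) recv 99: fwd
Round 4: pos4(id43) recv 84: fwd; pos2(id13) recv 99: fwd
Round 5: pos5(id99) recv 84: drop; pos3(id46) recv 99: fwd
Round 6: pos4(id43) recv 99: fwd
Round 7: pos5(id99) recv 99: ELECTED
Message ID 37 originates at pos 1; dropped at pos 3 in round 2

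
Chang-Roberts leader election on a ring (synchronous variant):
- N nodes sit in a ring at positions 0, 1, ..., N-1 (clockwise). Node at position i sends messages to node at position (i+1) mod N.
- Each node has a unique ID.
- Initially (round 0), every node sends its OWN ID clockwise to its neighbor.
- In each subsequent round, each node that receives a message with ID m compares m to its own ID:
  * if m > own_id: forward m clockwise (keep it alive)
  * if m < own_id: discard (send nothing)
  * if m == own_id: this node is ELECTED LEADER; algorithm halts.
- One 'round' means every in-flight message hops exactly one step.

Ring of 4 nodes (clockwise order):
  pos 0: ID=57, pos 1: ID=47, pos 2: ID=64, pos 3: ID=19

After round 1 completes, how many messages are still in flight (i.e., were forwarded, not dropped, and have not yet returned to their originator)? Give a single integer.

Answer: 2

Derivation:
Round 1: pos1(id47) recv 57: fwd; pos2(id64) recv 47: drop; pos3(id19) recv 64: fwd; pos0(id57) recv 19: drop
After round 1: 2 messages still in flight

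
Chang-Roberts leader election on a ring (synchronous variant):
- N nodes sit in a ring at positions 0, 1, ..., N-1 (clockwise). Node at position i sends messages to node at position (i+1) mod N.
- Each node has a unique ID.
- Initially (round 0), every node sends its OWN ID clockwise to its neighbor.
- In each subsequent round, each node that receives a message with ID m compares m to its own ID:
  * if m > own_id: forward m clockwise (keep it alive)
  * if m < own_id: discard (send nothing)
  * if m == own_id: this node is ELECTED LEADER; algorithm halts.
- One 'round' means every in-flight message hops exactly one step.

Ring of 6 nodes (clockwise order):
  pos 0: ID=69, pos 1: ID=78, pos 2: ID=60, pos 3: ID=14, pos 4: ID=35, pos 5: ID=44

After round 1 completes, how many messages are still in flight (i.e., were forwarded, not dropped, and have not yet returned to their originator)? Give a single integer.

Round 1: pos1(id78) recv 69: drop; pos2(id60) recv 78: fwd; pos3(id14) recv 60: fwd; pos4(id35) recv 14: drop; pos5(id44) recv 35: drop; pos0(id69) recv 44: drop
After round 1: 2 messages still in flight

Answer: 2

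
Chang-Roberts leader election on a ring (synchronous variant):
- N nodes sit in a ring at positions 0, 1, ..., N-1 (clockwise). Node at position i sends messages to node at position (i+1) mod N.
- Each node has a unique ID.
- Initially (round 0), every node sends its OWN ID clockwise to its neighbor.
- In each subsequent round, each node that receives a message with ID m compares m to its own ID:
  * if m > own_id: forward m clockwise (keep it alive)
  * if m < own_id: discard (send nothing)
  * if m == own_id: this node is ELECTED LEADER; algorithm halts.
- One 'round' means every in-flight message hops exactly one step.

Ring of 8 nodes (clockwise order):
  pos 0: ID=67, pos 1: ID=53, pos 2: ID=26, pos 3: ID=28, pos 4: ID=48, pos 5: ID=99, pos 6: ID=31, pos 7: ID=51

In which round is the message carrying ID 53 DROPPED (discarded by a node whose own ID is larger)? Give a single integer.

Answer: 4

Derivation:
Round 1: pos1(id53) recv 67: fwd; pos2(id26) recv 53: fwd; pos3(id28) recv 26: drop; pos4(id48) recv 28: drop; pos5(id99) recv 48: drop; pos6(id31) recv 99: fwd; pos7(id51) recv 31: drop; pos0(id67) recv 51: drop
Round 2: pos2(id26) recv 67: fwd; pos3(id28) recv 53: fwd; pos7(id51) recv 99: fwd
Round 3: pos3(id28) recv 67: fwd; pos4(id48) recv 53: fwd; pos0(id67) recv 99: fwd
Round 4: pos4(id48) recv 67: fwd; pos5(id99) recv 53: drop; pos1(id53) recv 99: fwd
Round 5: pos5(id99) recv 67: drop; pos2(id26) recv 99: fwd
Round 6: pos3(id28) recv 99: fwd
Round 7: pos4(id48) recv 99: fwd
Round 8: pos5(id99) recv 99: ELECTED
Message ID 53 originates at pos 1; dropped at pos 5 in round 4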